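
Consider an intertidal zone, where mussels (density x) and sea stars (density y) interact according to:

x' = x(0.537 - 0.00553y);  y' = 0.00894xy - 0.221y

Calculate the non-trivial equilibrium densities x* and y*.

x* ≈ 24.7, y* ≈ 97.1

Set dy/dt = 0 with y > 0: 0.00894x - 0.221 = 0, so x* = 0.221/0.00894 = 24.7.
Set dx/dt = 0 with x > 0: 0.537 - 0.00553y = 0, so y* = 0.537/0.00553 = 97.1.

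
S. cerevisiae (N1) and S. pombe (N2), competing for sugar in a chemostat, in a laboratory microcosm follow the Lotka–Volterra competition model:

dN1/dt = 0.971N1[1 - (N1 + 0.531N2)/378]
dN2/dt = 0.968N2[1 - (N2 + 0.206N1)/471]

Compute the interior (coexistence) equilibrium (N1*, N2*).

N1* ≈ 144, N2* ≈ 441

Setting both brackets to zero gives the nullclines N1 + 0.531N2 = 378 and 0.206N1 + N2 = 471.
Substituting N2 = 471 - 0.206N1 into the first: N1(1 - 0.531·0.206) = 378 - 0.531·471.
So N1* = 128/0.891 = 144, and then N2* = 471 - 0.206·144 = 441.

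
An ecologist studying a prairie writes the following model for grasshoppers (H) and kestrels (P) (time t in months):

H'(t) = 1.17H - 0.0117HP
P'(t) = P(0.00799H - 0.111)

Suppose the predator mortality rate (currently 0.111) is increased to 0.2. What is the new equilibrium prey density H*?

H* ≈ 25

At the interior fixed point, setting dP/dt = 0 with P > 0 fixes H* = (predator death rate)/(HP coefficient) — independent of the other coefficients.
With the change, H* = 0.2/0.00799 = 25; it rises from 13.9.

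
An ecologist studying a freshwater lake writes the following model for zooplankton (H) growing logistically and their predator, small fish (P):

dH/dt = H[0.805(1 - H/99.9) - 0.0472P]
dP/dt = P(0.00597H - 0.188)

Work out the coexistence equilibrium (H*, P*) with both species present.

H* ≈ 31.5, P* ≈ 11.7

From dP/dt = 0 with P > 0: 0.00597H* = 0.188, so H* = 31.5.
Substitute into dH/dt = 0: 0.805(1 - 31.5/99.9) = 0.0472P*.
The bracket is 0.685, giving P* = 0.551/0.0472 = 11.7.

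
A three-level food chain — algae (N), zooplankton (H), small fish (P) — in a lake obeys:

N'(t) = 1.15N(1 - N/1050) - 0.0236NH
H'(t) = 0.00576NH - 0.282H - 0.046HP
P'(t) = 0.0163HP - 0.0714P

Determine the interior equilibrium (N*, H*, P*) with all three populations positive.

N* ≈ 956, H* ≈ 4.38, P* ≈ 114

From dP/dt = 0: 0.0163H* = 0.0714, so H* = 4.38.
From dN/dt = 0: 1.15(1 - N*/1050) = 0.0236·4.38, giving N* = 1050·(1 - 0.0899) = 956.
From dH/dt = 0: 0.00576·956 - 0.282 = 0.046P*, so P* = 5.22/0.046 = 114.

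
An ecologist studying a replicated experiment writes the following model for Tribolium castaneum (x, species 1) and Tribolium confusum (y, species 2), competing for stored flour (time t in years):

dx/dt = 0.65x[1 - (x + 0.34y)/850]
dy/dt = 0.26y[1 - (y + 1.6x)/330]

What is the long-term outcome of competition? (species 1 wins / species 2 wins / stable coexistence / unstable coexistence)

species 1 excludes species 2

Compare the nullcline intercepts: K1/α12 = 850/0.34 = 2500 > K2 = 330; K2/α21 = 330/1.6 = 206 < K1 = 850.
Since the inequalities point opposite ways, species 1 can invade but species 2 cannot.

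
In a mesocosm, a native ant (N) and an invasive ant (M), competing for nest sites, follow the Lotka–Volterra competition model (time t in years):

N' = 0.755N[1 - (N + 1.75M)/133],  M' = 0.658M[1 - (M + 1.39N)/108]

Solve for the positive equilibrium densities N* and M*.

Setting both brackets to zero gives the nullclines N + 1.75M = 133 and 1.39N + M = 108.
Substituting M = 108 - 1.39N into the first: N(1 - 1.75·1.39) = 133 - 1.75·108.
So N* = -56/-1.43 = 39.1, and then M* = 108 - 1.39·39.1 = 53.7.

N* ≈ 39.1, M* ≈ 53.7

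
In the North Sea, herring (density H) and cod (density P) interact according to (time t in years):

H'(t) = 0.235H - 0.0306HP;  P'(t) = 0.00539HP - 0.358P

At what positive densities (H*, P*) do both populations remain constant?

Set dP/dt = 0 with P > 0: 0.00539H - 0.358 = 0, so H* = 0.358/0.00539 = 66.4.
Set dH/dt = 0 with H > 0: 0.235 - 0.0306P = 0, so P* = 0.235/0.0306 = 7.68.

H* ≈ 66.4, P* ≈ 7.68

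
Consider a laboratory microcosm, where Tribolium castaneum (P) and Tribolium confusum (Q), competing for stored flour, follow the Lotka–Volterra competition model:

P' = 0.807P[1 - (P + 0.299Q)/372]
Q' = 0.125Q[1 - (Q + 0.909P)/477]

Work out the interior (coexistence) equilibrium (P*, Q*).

Setting both brackets to zero gives the nullclines P + 0.299Q = 372 and 0.909P + Q = 477.
Substituting Q = 477 - 0.909P into the first: P(1 - 0.299·0.909) = 372 - 0.299·477.
So P* = 229/0.728 = 315, and then Q* = 477 - 0.909·315 = 191.

P* ≈ 315, Q* ≈ 191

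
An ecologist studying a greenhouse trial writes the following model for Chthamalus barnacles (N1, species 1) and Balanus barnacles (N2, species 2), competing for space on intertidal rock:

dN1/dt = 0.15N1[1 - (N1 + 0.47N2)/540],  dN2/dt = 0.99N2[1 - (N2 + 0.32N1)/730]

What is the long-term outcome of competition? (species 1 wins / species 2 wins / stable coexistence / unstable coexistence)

Compare the nullcline intercepts: K1/α12 = 540/0.47 = 1150 > K2 = 730; K2/α21 = 730/0.32 = 2280 > K1 = 540.
Since both inequalities hold, each species can invade when rare, so the interior equilibrium is stable.

stable coexistence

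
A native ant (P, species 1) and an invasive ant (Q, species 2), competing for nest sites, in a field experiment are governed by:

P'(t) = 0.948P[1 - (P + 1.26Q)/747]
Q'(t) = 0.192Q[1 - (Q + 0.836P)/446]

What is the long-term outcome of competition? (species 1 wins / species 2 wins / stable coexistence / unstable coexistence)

species 1 excludes species 2

Compare the nullcline intercepts: K1/α12 = 747/1.26 = 593 > K2 = 446; K2/α21 = 446/0.836 = 533 < K1 = 747.
Since the inequalities point opposite ways, species 1 can invade but species 2 cannot.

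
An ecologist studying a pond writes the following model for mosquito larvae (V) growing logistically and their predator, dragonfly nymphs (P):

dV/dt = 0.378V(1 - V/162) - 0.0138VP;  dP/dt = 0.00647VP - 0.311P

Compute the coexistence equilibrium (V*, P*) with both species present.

From dP/dt = 0 with P > 0: 0.00647V* = 0.311, so V* = 48.1.
Substitute into dV/dt = 0: 0.378(1 - 48.1/162) = 0.0138P*.
The bracket is 0.703, giving P* = 0.266/0.0138 = 19.3.

V* ≈ 48.1, P* ≈ 19.3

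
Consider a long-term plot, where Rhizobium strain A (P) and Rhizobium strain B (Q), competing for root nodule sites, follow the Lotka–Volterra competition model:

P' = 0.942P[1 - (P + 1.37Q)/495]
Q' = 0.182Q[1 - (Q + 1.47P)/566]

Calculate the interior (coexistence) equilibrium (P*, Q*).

P* ≈ 277, Q* ≈ 159

Setting both brackets to zero gives the nullclines P + 1.37Q = 495 and 1.47P + Q = 566.
Substituting Q = 566 - 1.47P into the first: P(1 - 1.37·1.47) = 495 - 1.37·566.
So P* = -280/-1.01 = 277, and then Q* = 566 - 1.47·277 = 159.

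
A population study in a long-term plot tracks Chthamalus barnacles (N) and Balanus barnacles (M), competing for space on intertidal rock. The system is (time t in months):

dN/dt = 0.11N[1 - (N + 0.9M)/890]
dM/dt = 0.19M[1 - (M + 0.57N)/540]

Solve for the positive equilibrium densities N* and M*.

N* ≈ 830, M* ≈ 67.1

Setting both brackets to zero gives the nullclines N + 0.9M = 890 and 0.57N + M = 540.
Substituting M = 540 - 0.57N into the first: N(1 - 0.9·0.57) = 890 - 0.9·540.
So N* = 404/0.487 = 830, and then M* = 540 - 0.57·830 = 67.1.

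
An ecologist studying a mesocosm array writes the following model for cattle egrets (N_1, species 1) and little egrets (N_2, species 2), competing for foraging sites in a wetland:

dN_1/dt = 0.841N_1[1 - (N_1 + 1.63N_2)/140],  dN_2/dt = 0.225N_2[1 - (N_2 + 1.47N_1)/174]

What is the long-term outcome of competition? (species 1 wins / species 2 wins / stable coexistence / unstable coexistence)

Compare the nullcline intercepts: K1/α12 = 140/1.63 = 85.9 < K2 = 174; K2/α21 = 174/1.47 = 118 < K1 = 140.
Since both are reversed, neither can invade when rare; the interior point is a saddle.

unstable coexistence (outcome depends on initial conditions)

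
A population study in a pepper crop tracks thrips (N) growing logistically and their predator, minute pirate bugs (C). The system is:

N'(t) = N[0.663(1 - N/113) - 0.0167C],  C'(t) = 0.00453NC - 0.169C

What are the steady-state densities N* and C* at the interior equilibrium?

From dC/dt = 0 with C > 0: 0.00453N* = 0.169, so N* = 37.3.
Substitute into dN/dt = 0: 0.663(1 - 37.3/113) = 0.0167C*.
The bracket is 0.67, giving C* = 0.444/0.0167 = 26.6.

N* ≈ 37.3, C* ≈ 26.6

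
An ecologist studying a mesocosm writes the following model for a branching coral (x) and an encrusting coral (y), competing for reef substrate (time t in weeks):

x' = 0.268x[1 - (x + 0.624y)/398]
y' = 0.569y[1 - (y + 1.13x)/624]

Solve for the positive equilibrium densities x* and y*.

Setting both brackets to zero gives the nullclines x + 0.624y = 398 and 1.13x + y = 624.
Substituting y = 624 - 1.13x into the first: x(1 - 0.624·1.13) = 398 - 0.624·624.
So x* = 8.62/0.295 = 29.2, and then y* = 624 - 1.13·29.2 = 591.

x* ≈ 29.2, y* ≈ 591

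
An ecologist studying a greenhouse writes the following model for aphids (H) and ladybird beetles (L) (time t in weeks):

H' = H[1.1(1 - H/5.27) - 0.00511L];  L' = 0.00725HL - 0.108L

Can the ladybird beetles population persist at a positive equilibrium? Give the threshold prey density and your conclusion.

The predator equation gives dL/dt > 0 only when H > 0.108/0.00725 = 14.9.
Without the predator, H → K = 5.27. Since 5.27 < 14.9, the predator cannot invade.

Threshold H = 14.9; K < 14.9, so no, the predator goes extinct.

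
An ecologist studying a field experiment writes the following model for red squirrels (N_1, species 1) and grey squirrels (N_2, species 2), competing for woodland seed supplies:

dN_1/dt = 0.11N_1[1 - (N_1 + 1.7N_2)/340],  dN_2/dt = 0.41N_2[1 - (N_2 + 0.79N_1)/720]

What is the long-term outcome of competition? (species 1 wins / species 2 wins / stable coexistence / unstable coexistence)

species 2 excludes species 1

Compare the nullcline intercepts: K1/α12 = 340/1.7 = 200 < K2 = 720; K2/α21 = 720/0.79 = 911 > K1 = 340.
Since the inequalities point opposite ways, species 2 can invade but species 1 cannot.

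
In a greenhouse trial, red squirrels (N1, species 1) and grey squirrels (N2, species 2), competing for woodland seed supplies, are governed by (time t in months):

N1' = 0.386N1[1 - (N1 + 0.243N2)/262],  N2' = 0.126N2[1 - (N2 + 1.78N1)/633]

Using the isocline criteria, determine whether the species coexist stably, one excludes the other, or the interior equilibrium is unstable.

Compare the nullcline intercepts: K1/α12 = 262/0.243 = 1080 > K2 = 633; K2/α21 = 633/1.78 = 356 > K1 = 262.
Since both inequalities hold, each species can invade when rare, so the interior equilibrium is stable.

stable coexistence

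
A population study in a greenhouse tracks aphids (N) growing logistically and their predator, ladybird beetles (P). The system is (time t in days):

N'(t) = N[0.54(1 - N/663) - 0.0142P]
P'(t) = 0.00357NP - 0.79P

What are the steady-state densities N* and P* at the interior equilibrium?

N* ≈ 221, P* ≈ 25.3

From dP/dt = 0 with P > 0: 0.00357N* = 0.79, so N* = 221.
Substitute into dN/dt = 0: 0.54(1 - 221/663) = 0.0142P*.
The bracket is 0.666, giving P* = 0.36/0.0142 = 25.3.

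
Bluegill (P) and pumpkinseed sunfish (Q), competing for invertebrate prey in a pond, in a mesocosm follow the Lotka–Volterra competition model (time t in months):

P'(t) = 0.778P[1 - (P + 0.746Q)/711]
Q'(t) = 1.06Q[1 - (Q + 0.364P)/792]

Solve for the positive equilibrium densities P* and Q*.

Setting both brackets to zero gives the nullclines P + 0.746Q = 711 and 0.364P + Q = 792.
Substituting Q = 792 - 0.364P into the first: P(1 - 0.746·0.364) = 711 - 0.746·792.
So P* = 120/0.728 = 165, and then Q* = 792 - 0.364·165 = 732.

P* ≈ 165, Q* ≈ 732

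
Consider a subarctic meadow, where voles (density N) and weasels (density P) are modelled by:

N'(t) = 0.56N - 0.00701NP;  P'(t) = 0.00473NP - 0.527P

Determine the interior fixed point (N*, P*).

N* ≈ 111, P* ≈ 79.9

Set dP/dt = 0 with P > 0: 0.00473N - 0.527 = 0, so N* = 0.527/0.00473 = 111.
Set dN/dt = 0 with N > 0: 0.56 - 0.00701P = 0, so P* = 0.56/0.00701 = 79.9.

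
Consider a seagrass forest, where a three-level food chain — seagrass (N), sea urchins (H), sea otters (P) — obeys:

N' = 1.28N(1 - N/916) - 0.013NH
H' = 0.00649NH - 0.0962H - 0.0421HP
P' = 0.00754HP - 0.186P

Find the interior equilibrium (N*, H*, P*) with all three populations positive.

From dP/dt = 0: 0.00754H* = 0.186, so H* = 24.7.
From dN/dt = 0: 1.28(1 - N*/916) = 0.013·24.7, giving N* = 916·(1 - 0.251) = 687.
From dH/dt = 0: 0.00649·687 - 0.0962 = 0.0421P*, so P* = 4.36/0.0421 = 104.

N* ≈ 687, H* ≈ 24.7, P* ≈ 104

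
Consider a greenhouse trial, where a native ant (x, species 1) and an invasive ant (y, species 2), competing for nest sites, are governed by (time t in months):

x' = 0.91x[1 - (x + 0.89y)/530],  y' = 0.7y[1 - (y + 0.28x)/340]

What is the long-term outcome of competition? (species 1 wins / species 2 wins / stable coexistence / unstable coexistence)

stable coexistence

Compare the nullcline intercepts: K1/α12 = 530/0.89 = 596 > K2 = 340; K2/α21 = 340/0.28 = 1210 > K1 = 530.
Since both inequalities hold, each species can invade when rare, so the interior equilibrium is stable.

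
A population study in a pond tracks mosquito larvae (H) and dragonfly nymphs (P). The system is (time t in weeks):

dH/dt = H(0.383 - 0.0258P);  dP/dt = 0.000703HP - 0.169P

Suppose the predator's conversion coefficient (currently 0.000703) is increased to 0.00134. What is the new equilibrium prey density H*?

H* ≈ 126

At the interior fixed point, setting dP/dt = 0 with P > 0 fixes H* = (predator death rate)/(HP coefficient) — independent of the other coefficients.
With the change, H* = 0.169/0.00134 = 126; it falls from 240.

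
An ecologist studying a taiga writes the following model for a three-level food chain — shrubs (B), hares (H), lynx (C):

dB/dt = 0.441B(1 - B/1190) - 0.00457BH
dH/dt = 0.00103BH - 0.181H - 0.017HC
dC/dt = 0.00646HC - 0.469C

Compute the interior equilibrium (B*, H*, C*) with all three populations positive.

From dC/dt = 0: 0.00646H* = 0.469, so H* = 72.6.
From dB/dt = 0: 0.441(1 - B*/1190) = 0.00457·72.6, giving B* = 1190·(1 - 0.752) = 295.
From dH/dt = 0: 0.00103·295 - 0.181 = 0.017C*, so C* = 0.123/0.017 = 7.21.

B* ≈ 295, H* ≈ 72.6, C* ≈ 7.21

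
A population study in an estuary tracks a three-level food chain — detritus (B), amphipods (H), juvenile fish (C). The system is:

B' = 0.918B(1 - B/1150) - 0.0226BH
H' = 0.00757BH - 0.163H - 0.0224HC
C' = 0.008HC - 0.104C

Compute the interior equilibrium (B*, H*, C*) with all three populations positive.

From dC/dt = 0: 0.008H* = 0.104, so H* = 13.
From dB/dt = 0: 0.918(1 - B*/1150) = 0.0226·13, giving B* = 1150·(1 - 0.32) = 782.
From dH/dt = 0: 0.00757·782 - 0.163 = 0.0224C*, so C* = 5.76/0.0224 = 257.

B* ≈ 782, H* ≈ 13, C* ≈ 257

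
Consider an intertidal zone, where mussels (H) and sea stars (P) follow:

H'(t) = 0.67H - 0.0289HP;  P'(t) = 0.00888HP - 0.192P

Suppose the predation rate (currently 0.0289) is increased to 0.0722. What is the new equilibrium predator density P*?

P* ≈ 9.28

At the interior fixed point, setting dH/dt = 0 with H > 0 fixes P* = (prey growth rate)/(HP coefficient) — independent of the other coefficients.
With the change, P* = 0.67/0.0722 = 9.28; it falls from 23.2.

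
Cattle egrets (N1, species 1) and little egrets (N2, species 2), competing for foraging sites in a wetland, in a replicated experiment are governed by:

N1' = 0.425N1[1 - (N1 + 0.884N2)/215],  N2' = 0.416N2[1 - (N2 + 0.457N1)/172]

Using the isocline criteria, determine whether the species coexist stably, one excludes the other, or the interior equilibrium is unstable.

stable coexistence

Compare the nullcline intercepts: K1/α12 = 215/0.884 = 243 > K2 = 172; K2/α21 = 172/0.457 = 376 > K1 = 215.
Since both inequalities hold, each species can invade when rare, so the interior equilibrium is stable.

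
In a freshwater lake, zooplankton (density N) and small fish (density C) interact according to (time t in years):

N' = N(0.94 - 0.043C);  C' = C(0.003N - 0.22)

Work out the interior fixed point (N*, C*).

N* ≈ 73.3, C* ≈ 21.9

Set dC/dt = 0 with C > 0: 0.003N - 0.22 = 0, so N* = 0.22/0.003 = 73.3.
Set dN/dt = 0 with N > 0: 0.94 - 0.043C = 0, so C* = 0.94/0.043 = 21.9.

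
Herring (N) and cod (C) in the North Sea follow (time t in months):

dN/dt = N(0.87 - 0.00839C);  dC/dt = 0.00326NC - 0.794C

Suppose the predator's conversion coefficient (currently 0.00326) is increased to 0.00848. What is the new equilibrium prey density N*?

At the interior fixed point, setting dC/dt = 0 with C > 0 fixes N* = (predator death rate)/(NC coefficient) — independent of the other coefficients.
With the change, N* = 0.794/0.00848 = 93.6; it falls from 244.

N* ≈ 93.6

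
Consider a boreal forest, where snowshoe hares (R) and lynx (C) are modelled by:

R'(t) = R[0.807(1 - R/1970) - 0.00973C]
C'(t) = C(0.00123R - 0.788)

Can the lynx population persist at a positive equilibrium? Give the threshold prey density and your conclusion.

The predator equation gives dC/dt > 0 only when R > 0.788/0.00123 = 641.
Without the predator, R → K = 1970. Since 1970 > 641, the predator can invade and persist.

Threshold R = 641; K > 641, so yes, the predator persists.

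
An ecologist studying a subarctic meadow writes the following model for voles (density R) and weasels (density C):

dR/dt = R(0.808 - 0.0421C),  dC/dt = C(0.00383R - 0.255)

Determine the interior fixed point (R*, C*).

R* ≈ 66.6, C* ≈ 19.2

Set dC/dt = 0 with C > 0: 0.00383R - 0.255 = 0, so R* = 0.255/0.00383 = 66.6.
Set dR/dt = 0 with R > 0: 0.808 - 0.0421C = 0, so C* = 0.808/0.0421 = 19.2.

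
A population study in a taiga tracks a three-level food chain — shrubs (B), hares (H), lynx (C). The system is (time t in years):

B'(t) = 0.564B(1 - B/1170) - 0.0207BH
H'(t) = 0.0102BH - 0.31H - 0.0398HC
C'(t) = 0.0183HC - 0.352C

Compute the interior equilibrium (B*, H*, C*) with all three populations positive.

From dC/dt = 0: 0.0183H* = 0.352, so H* = 19.2.
From dB/dt = 0: 0.564(1 - B*/1170) = 0.0207·19.2, giving B* = 1170·(1 - 0.706) = 344.
From dH/dt = 0: 0.0102·344 - 0.31 = 0.0398C*, so C* = 3.2/0.0398 = 80.4.

B* ≈ 344, H* ≈ 19.2, C* ≈ 80.4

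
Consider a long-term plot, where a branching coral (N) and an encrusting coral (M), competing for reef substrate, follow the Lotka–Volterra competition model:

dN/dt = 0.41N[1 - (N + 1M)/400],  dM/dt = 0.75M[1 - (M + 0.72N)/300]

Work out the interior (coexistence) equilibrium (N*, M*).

Setting both brackets to zero gives the nullclines N + 1M = 400 and 0.72N + M = 300.
Substituting M = 300 - 0.72N into the first: N(1 - 1·0.72) = 400 - 1·300.
So N* = 100/0.28 = 357, and then M* = 300 - 0.72·357 = 42.9.

N* ≈ 357, M* ≈ 42.9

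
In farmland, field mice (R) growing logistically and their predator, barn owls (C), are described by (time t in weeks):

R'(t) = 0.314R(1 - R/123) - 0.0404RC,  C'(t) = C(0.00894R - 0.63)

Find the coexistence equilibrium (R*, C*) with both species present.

R* ≈ 70.5, C* ≈ 3.32

From dC/dt = 0 with C > 0: 0.00894R* = 0.63, so R* = 70.5.
Substitute into dR/dt = 0: 0.314(1 - 70.5/123) = 0.0404C*.
The bracket is 0.427, giving C* = 0.134/0.0404 = 3.32.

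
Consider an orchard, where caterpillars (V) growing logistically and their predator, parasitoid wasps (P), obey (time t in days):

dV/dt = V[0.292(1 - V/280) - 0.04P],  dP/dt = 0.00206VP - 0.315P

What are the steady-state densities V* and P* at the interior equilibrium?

From dP/dt = 0 with P > 0: 0.00206V* = 0.315, so V* = 153.
Substitute into dV/dt = 0: 0.292(1 - 153/280) = 0.04P*.
The bracket is 0.454, giving P* = 0.133/0.04 = 3.31.

V* ≈ 153, P* ≈ 3.31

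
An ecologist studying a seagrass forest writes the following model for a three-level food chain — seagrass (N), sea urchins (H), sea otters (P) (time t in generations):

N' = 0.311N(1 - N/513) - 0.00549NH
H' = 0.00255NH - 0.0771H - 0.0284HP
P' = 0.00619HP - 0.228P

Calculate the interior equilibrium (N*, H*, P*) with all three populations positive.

N* ≈ 179, H* ≈ 36.8, P* ≈ 13.4

From dP/dt = 0: 0.00619H* = 0.228, so H* = 36.8.
From dN/dt = 0: 0.311(1 - N*/513) = 0.00549·36.8, giving N* = 513·(1 - 0.65) = 179.
From dH/dt = 0: 0.00255·179 - 0.0771 = 0.0284P*, so P* = 0.38/0.0284 = 13.4.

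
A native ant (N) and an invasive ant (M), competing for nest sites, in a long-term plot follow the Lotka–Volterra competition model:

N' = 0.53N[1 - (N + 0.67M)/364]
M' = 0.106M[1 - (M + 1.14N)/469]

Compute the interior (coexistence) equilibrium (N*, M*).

Setting both brackets to zero gives the nullclines N + 0.67M = 364 and 1.14N + M = 469.
Substituting M = 469 - 1.14N into the first: N(1 - 0.67·1.14) = 364 - 0.67·469.
So N* = 49.8/0.236 = 211, and then M* = 469 - 1.14·211 = 229.

N* ≈ 211, M* ≈ 229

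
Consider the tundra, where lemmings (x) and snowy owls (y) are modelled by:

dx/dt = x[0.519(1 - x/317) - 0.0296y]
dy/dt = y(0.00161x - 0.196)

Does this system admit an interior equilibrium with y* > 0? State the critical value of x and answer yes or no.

The predator equation gives dy/dt > 0 only when x > 0.196/0.00161 = 122.
Without the predator, x → K = 317. Since 317 > 122, the predator can invade and persist.

Threshold x = 122; K > 122, so yes, the predator persists.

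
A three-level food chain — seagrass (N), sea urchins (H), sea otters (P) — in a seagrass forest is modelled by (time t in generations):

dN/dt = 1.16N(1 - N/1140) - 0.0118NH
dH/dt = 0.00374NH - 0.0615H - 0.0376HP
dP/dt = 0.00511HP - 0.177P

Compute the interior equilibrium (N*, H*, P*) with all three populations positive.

From dP/dt = 0: 0.00511H* = 0.177, so H* = 34.6.
From dN/dt = 0: 1.16(1 - N*/1140) = 0.0118·34.6, giving N* = 1140·(1 - 0.352) = 738.
From dH/dt = 0: 0.00374·738 - 0.0615 = 0.0376P*, so P* = 2.7/0.0376 = 71.8.

N* ≈ 738, H* ≈ 34.6, P* ≈ 71.8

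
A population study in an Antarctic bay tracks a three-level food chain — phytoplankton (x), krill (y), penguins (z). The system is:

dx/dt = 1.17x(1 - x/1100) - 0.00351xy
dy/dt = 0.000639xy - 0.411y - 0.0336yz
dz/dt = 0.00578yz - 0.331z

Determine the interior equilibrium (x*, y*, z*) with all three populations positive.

From dz/dt = 0: 0.00578y* = 0.331, so y* = 57.3.
From dx/dt = 0: 1.17(1 - x*/1100) = 0.00351·57.3, giving x* = 1100·(1 - 0.172) = 911.
From dy/dt = 0: 0.000639·911 - 0.411 = 0.0336z*, so z* = 0.171/0.0336 = 5.09.

x* ≈ 911, y* ≈ 57.3, z* ≈ 5.09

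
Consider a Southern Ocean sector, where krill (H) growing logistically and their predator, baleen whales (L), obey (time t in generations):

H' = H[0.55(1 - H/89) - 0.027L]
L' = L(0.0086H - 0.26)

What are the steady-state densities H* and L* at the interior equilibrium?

From dL/dt = 0 with L > 0: 0.0086H* = 0.26, so H* = 30.2.
Substitute into dH/dt = 0: 0.55(1 - 30.2/89) = 0.027L*.
The bracket is 0.66, giving L* = 0.363/0.027 = 13.5.

H* ≈ 30.2, L* ≈ 13.5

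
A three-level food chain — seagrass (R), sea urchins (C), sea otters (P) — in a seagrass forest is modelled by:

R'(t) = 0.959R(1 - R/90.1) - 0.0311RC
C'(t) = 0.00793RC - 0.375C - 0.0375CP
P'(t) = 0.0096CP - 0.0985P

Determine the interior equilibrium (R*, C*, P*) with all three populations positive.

From dP/dt = 0: 0.0096C* = 0.0985, so C* = 10.3.
From dR/dt = 0: 0.959(1 - R*/90.1) = 0.0311·10.3, giving R* = 90.1·(1 - 0.333) = 60.1.
From dC/dt = 0: 0.00793·60.1 - 0.375 = 0.0375P*, so P* = 0.102/0.0375 = 2.71.

R* ≈ 60.1, C* ≈ 10.3, P* ≈ 2.71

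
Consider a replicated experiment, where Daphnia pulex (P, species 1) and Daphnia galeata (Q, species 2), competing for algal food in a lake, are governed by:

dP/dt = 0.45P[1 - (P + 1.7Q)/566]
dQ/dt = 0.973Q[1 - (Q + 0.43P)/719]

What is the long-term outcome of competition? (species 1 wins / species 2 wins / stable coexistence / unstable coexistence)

Compare the nullcline intercepts: K1/α12 = 566/1.7 = 333 < K2 = 719; K2/α21 = 719/0.43 = 1670 > K1 = 566.
Since the inequalities point opposite ways, species 2 can invade but species 1 cannot.

species 2 excludes species 1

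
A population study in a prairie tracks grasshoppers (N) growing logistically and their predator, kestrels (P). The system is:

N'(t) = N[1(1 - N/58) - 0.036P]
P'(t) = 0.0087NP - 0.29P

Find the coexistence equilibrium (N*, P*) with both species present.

From dP/dt = 0 with P > 0: 0.0087N* = 0.29, so N* = 33.3.
Substitute into dN/dt = 0: 1(1 - 33.3/58) = 0.036P*.
The bracket is 0.425, giving P* = 0.425/0.036 = 11.8.

N* ≈ 33.3, P* ≈ 11.8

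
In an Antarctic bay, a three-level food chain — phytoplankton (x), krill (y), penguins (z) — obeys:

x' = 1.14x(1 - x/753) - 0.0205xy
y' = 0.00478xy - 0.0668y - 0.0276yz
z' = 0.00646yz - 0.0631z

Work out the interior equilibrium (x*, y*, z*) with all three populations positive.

From dz/dt = 0: 0.00646y* = 0.0631, so y* = 9.77.
From dx/dt = 0: 1.14(1 - x*/753) = 0.0205·9.77, giving x* = 753·(1 - 0.176) = 621.
From dy/dt = 0: 0.00478·621 - 0.0668 = 0.0276z*, so z* = 2.9/0.0276 = 105.

x* ≈ 621, y* ≈ 9.77, z* ≈ 105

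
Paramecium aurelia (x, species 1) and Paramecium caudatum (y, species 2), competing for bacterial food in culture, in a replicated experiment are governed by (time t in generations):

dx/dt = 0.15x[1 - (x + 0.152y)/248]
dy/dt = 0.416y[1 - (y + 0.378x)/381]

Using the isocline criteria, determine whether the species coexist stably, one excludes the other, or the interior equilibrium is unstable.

stable coexistence

Compare the nullcline intercepts: K1/α12 = 248/0.152 = 1630 > K2 = 381; K2/α21 = 381/0.378 = 1010 > K1 = 248.
Since both inequalities hold, each species can invade when rare, so the interior equilibrium is stable.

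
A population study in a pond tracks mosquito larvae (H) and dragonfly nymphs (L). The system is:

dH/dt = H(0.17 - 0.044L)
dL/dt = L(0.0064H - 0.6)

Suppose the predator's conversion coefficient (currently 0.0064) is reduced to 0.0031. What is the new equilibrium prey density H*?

At the interior fixed point, setting dL/dt = 0 with L > 0 fixes H* = (predator death rate)/(HL coefficient) — independent of the other coefficients.
With the change, H* = 0.6/0.0031 = 194; it rises from 93.7.

H* ≈ 194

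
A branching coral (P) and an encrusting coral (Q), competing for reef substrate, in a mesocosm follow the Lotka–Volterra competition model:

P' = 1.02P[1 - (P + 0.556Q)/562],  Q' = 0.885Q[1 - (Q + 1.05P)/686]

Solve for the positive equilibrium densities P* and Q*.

P* ≈ 434, Q* ≈ 230

Setting both brackets to zero gives the nullclines P + 0.556Q = 562 and 1.05P + Q = 686.
Substituting Q = 686 - 1.05P into the first: P(1 - 0.556·1.05) = 562 - 0.556·686.
So P* = 181/0.416 = 434, and then Q* = 686 - 1.05·434 = 230.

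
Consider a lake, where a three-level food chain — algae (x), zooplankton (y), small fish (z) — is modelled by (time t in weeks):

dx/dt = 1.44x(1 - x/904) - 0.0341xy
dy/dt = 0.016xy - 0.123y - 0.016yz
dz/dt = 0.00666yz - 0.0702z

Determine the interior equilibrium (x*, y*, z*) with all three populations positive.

From dz/dt = 0: 0.00666y* = 0.0702, so y* = 10.5.
From dx/dt = 0: 1.44(1 - x*/904) = 0.0341·10.5, giving x* = 904·(1 - 0.25) = 678.
From dy/dt = 0: 0.016·678 - 0.123 = 0.016z*, so z* = 10.7/0.016 = 671.

x* ≈ 678, y* ≈ 10.5, z* ≈ 671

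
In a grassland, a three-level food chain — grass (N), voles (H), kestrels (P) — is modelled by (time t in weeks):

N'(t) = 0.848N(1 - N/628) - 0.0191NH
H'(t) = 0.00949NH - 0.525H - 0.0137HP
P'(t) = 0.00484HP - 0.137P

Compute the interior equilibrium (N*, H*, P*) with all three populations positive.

N* ≈ 228, H* ≈ 28.3, P* ≈ 119

From dP/dt = 0: 0.00484H* = 0.137, so H* = 28.3.
From dN/dt = 0: 0.848(1 - N*/628) = 0.0191·28.3, giving N* = 628·(1 - 0.638) = 228.
From dH/dt = 0: 0.00949·228 - 0.525 = 0.0137P*, so P* = 1.64/0.0137 = 119.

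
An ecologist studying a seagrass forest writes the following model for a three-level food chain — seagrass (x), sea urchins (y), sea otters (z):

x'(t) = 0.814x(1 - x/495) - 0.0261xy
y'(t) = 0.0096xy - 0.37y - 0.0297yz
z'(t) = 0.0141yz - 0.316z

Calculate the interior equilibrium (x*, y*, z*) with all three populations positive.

x* ≈ 139, y* ≈ 22.4, z* ≈ 32.6

From dz/dt = 0: 0.0141y* = 0.316, so y* = 22.4.
From dx/dt = 0: 0.814(1 - x*/495) = 0.0261·22.4, giving x* = 495·(1 - 0.719) = 139.
From dy/dt = 0: 0.0096·139 - 0.37 = 0.0297z*, so z* = 0.967/0.0297 = 32.6.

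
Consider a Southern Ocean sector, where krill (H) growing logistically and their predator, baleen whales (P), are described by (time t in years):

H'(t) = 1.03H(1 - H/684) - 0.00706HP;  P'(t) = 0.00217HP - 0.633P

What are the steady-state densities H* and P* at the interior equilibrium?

From dP/dt = 0 with P > 0: 0.00217H* = 0.633, so H* = 292.
Substitute into dH/dt = 0: 1.03(1 - 292/684) = 0.00706P*.
The bracket is 0.574, giving P* = 0.591/0.00706 = 83.7.

H* ≈ 292, P* ≈ 83.7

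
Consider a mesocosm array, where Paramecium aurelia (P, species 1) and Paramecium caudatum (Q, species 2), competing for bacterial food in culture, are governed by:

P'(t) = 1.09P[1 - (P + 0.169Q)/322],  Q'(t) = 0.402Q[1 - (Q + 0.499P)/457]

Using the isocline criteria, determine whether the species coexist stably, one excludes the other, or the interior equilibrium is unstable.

stable coexistence

Compare the nullcline intercepts: K1/α12 = 322/0.169 = 1910 > K2 = 457; K2/α21 = 457/0.499 = 916 > K1 = 322.
Since both inequalities hold, each species can invade when rare, so the interior equilibrium is stable.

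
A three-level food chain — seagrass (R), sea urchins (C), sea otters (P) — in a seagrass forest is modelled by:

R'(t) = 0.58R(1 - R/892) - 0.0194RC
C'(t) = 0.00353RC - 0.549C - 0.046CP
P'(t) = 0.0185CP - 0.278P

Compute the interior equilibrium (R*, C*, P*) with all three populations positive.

From dP/dt = 0: 0.0185C* = 0.278, so C* = 15.
From dR/dt = 0: 0.58(1 - R*/892) = 0.0194·15, giving R* = 892·(1 - 0.503) = 444.
From dC/dt = 0: 0.00353·444 - 0.549 = 0.046P*, so P* = 1.02/0.046 = 22.1.

R* ≈ 444, C* ≈ 15, P* ≈ 22.1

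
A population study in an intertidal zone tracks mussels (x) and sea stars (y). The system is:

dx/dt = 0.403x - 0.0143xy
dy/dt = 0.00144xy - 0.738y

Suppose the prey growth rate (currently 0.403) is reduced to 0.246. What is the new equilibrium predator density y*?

At the interior fixed point, setting dx/dt = 0 with x > 0 fixes y* = (prey growth rate)/(xy coefficient) — independent of the other coefficients.
With the change, y* = 0.246/0.0143 = 17.2; it falls from 28.2.

y* ≈ 17.2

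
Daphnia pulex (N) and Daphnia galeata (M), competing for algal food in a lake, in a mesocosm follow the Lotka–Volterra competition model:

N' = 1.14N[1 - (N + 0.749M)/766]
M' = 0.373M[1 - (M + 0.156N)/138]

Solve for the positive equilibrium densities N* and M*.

Setting both brackets to zero gives the nullclines N + 0.749M = 766 and 0.156N + M = 138.
Substituting M = 138 - 0.156N into the first: N(1 - 0.749·0.156) = 766 - 0.749·138.
So N* = 663/0.883 = 750, and then M* = 138 - 0.156·750 = 21.

N* ≈ 750, M* ≈ 21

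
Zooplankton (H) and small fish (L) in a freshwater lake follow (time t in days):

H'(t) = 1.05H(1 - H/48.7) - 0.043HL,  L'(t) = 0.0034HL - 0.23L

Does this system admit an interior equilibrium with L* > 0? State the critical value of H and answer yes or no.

The predator equation gives dL/dt > 0 only when H > 0.23/0.0034 = 67.6.
Without the predator, H → K = 48.7. Since 48.7 < 67.6, the predator cannot invade.

Threshold H = 67.6; K < 67.6, so no, the predator goes extinct.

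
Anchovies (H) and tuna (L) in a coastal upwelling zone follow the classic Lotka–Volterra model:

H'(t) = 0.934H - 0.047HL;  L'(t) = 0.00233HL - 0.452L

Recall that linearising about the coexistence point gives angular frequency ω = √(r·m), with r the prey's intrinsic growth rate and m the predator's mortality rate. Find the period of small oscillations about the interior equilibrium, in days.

T ≈ 9.67 days

Here r = 0.934 and m = 0.452, so r·m = 0.422.
ω = √0.422 = 0.65 per day, hence T = 2π/ω ≈ 9.67 days.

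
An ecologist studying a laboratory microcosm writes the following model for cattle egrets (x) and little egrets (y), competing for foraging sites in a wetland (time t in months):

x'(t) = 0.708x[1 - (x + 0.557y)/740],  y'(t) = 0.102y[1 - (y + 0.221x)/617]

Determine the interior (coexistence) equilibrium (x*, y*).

Setting both brackets to zero gives the nullclines x + 0.557y = 740 and 0.221x + y = 617.
Substituting y = 617 - 0.221x into the first: x(1 - 0.557·0.221) = 740 - 0.557·617.
So x* = 396/0.877 = 452, and then y* = 617 - 0.221·452 = 517.

x* ≈ 452, y* ≈ 517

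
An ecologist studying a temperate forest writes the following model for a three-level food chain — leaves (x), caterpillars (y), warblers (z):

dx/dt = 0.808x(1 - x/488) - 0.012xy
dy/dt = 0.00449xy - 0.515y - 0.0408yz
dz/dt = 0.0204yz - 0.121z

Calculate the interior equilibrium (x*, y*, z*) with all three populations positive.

From dz/dt = 0: 0.0204y* = 0.121, so y* = 5.93.
From dx/dt = 0: 0.808(1 - x*/488) = 0.012·5.93, giving x* = 488·(1 - 0.0881) = 445.
From dy/dt = 0: 0.00449·445 - 0.515 = 0.0408z*, so z* = 1.48/0.0408 = 36.4.

x* ≈ 445, y* ≈ 5.93, z* ≈ 36.4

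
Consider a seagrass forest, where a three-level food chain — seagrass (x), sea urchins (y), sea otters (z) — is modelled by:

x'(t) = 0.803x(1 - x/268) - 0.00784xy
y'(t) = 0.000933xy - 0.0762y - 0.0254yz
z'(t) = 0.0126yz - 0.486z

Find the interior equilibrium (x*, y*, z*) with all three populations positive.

From dz/dt = 0: 0.0126y* = 0.486, so y* = 38.6.
From dx/dt = 0: 0.803(1 - x*/268) = 0.00784·38.6, giving x* = 268·(1 - 0.377) = 167.
From dy/dt = 0: 0.000933·167 - 0.0762 = 0.0254z*, so z* = 0.0797/0.0254 = 3.14.

x* ≈ 167, y* ≈ 38.6, z* ≈ 3.14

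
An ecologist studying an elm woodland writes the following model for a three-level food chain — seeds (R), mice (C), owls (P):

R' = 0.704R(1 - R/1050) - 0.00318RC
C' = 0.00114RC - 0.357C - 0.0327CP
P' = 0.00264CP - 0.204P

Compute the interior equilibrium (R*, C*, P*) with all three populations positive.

From dP/dt = 0: 0.00264C* = 0.204, so C* = 77.3.
From dR/dt = 0: 0.704(1 - R*/1050) = 0.00318·77.3, giving R* = 1050·(1 - 0.349) = 684.
From dC/dt = 0: 0.00114·684 - 0.357 = 0.0327P*, so P* = 0.422/0.0327 = 12.9.

R* ≈ 684, C* ≈ 77.3, P* ≈ 12.9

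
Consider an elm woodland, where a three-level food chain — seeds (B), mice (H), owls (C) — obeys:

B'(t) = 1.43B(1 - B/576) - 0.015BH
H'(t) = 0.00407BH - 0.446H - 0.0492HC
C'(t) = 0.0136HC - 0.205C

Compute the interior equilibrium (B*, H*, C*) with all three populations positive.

From dC/dt = 0: 0.0136H* = 0.205, so H* = 15.1.
From dB/dt = 0: 1.43(1 - B*/576) = 0.015·15.1, giving B* = 576·(1 - 0.158) = 485.
From dH/dt = 0: 0.00407·485 - 0.446 = 0.0492C*, so C* = 1.53/0.0492 = 31.

B* ≈ 485, H* ≈ 15.1, C* ≈ 31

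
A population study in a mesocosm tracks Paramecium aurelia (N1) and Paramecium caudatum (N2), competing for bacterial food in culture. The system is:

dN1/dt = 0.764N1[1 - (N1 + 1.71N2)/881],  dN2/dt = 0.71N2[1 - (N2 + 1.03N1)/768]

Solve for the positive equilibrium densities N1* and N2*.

Setting both brackets to zero gives the nullclines N1 + 1.71N2 = 881 and 1.03N1 + N2 = 768.
Substituting N2 = 768 - 1.03N1 into the first: N1(1 - 1.71·1.03) = 881 - 1.71·768.
So N1* = -432/-0.761 = 568, and then N2* = 768 - 1.03·568 = 183.

N1* ≈ 568, N2* ≈ 183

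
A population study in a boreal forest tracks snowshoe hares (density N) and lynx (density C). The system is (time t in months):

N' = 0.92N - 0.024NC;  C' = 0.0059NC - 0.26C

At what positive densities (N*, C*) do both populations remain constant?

N* ≈ 44.1, C* ≈ 38.3

Set dC/dt = 0 with C > 0: 0.0059N - 0.26 = 0, so N* = 0.26/0.0059 = 44.1.
Set dN/dt = 0 with N > 0: 0.92 - 0.024C = 0, so C* = 0.92/0.024 = 38.3.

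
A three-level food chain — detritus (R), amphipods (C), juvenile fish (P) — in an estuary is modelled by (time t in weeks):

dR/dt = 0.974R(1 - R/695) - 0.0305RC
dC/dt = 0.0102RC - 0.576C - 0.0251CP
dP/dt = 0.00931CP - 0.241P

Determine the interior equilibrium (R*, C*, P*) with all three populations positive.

From dP/dt = 0: 0.00931C* = 0.241, so C* = 25.9.
From dR/dt = 0: 0.974(1 - R*/695) = 0.0305·25.9, giving R* = 695·(1 - 0.811) = 132.
From dC/dt = 0: 0.0102·132 - 0.576 = 0.0251P*, so P* = 0.767/0.0251 = 30.5.

R* ≈ 132, C* ≈ 25.9, P* ≈ 30.5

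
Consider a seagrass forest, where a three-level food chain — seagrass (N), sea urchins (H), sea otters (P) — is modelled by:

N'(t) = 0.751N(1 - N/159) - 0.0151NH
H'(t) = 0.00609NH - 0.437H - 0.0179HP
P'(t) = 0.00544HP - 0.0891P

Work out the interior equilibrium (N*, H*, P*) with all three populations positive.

From dP/dt = 0: 0.00544H* = 0.0891, so H* = 16.4.
From dN/dt = 0: 0.751(1 - N*/159) = 0.0151·16.4, giving N* = 159·(1 - 0.329) = 107.
From dH/dt = 0: 0.00609·107 - 0.437 = 0.0179P*, so P* = 0.212/0.0179 = 11.9.

N* ≈ 107, H* ≈ 16.4, P* ≈ 11.9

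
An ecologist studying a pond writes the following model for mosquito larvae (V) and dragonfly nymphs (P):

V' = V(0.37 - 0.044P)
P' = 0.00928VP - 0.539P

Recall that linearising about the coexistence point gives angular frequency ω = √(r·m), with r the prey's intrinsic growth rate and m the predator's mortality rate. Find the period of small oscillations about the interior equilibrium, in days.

Here r = 0.37 and m = 0.539, so r·m = 0.199.
ω = √0.199 = 0.447 per day, hence T = 2π/ω ≈ 14.1 days.

T ≈ 14.1 days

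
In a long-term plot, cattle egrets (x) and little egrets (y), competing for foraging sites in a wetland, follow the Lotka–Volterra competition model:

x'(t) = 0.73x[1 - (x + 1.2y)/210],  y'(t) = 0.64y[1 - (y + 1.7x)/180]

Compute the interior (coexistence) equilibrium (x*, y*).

x* ≈ 5.77, y* ≈ 170

Setting both brackets to zero gives the nullclines x + 1.2y = 210 and 1.7x + y = 180.
Substituting y = 180 - 1.7x into the first: x(1 - 1.2·1.7) = 210 - 1.2·180.
So x* = -6/-1.04 = 5.77, and then y* = 180 - 1.7·5.77 = 170.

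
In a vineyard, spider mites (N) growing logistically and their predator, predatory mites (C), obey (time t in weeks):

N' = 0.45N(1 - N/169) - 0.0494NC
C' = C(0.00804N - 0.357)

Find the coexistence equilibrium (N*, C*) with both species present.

N* ≈ 44.4, C* ≈ 6.72

From dC/dt = 0 with C > 0: 0.00804N* = 0.357, so N* = 44.4.
Substitute into dN/dt = 0: 0.45(1 - 44.4/169) = 0.0494C*.
The bracket is 0.737, giving C* = 0.332/0.0494 = 6.72.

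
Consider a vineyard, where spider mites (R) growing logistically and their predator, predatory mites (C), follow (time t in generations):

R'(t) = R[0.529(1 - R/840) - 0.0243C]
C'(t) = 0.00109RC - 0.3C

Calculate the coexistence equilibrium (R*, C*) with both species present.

R* ≈ 275, C* ≈ 14.6

From dC/dt = 0 with C > 0: 0.00109R* = 0.3, so R* = 275.
Substitute into dR/dt = 0: 0.529(1 - 275/840) = 0.0243C*.
The bracket is 0.672, giving C* = 0.356/0.0243 = 14.6.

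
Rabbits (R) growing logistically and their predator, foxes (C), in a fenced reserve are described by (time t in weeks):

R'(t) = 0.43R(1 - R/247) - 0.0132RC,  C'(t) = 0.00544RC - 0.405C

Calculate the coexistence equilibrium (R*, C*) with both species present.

From dC/dt = 0 with C > 0: 0.00544R* = 0.405, so R* = 74.4.
Substitute into dR/dt = 0: 0.43(1 - 74.4/247) = 0.0132C*.
The bracket is 0.699, giving C* = 0.3/0.0132 = 22.8.

R* ≈ 74.4, C* ≈ 22.8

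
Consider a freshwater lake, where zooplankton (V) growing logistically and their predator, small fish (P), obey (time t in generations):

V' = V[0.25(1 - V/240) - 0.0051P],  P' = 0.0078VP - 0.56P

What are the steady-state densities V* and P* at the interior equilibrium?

V* ≈ 71.8, P* ≈ 34.4

From dP/dt = 0 with P > 0: 0.0078V* = 0.56, so V* = 71.8.
Substitute into dV/dt = 0: 0.25(1 - 71.8/240) = 0.0051P*.
The bracket is 0.701, giving P* = 0.175/0.0051 = 34.4.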